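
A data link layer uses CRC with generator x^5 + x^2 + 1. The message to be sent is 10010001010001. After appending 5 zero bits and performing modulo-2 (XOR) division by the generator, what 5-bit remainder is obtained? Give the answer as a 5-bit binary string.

00100

Append 5 zeros: 1001000101000100000. Divide by 100101 (XOR where the leading bit is 1):
  pos 0: 100100 XOR 100101 = 000001
  pos 5: 101010 XOR 100101 = 001111
  pos 7: 111100 XOR 100101 = 011001
  pos 8: 110011 XOR 100101 = 010110
  pos 9: 101100 XOR 100101 = 001001
  pos 11: 100100 XOR 100101 = 000001
Remainder (last 5 bits) = 00100. This is the CRC / FCS.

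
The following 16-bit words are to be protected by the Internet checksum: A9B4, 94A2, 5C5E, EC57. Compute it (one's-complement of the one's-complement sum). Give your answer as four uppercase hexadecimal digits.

One's-complement addition (fold any carry out of bit 15 back into bit 0):
  0xA9B4 + 0x94A2 = 0x13E56 → wrap carry → 0x3E57
  0x3E57 + 0x5C5E = 0x09AB5
  0x9AB5 + 0xEC57 = 0x1870C → wrap carry → 0x870D
One's-complement sum = 0x870D.
Checksum = ~0x870D & 0xFFFF = 0x78F2.

78F2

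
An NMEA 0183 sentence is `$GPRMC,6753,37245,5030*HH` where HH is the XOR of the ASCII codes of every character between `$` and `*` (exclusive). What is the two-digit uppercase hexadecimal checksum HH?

XOR the ASCII codes of the payload characters:
  'G' = 0x47 → acc = 0x47
  'P' = 0x50 → acc = 0x17
  'R' = 0x52 → acc = 0x45
  'M' = 0x4D → acc = 0x08
  'C' = 0x43 → acc = 0x4B
  ',' = 0x2C → acc = 0x67
  '6' = 0x36 → acc = 0x51
  '7' = 0x37 → acc = 0x66
  '5' = 0x35 → acc = 0x53
  '3' = 0x33 → acc = 0x60
  ',' = 0x2C → acc = 0x4C
  '3' = 0x33 → acc = 0x7F
  '7' = 0x37 → acc = 0x48
  '2' = 0x32 → acc = 0x7A
  '4' = 0x34 → acc = 0x4E
  '5' = 0x35 → acc = 0x7B
  ',' = 0x2C → acc = 0x57
  '5' = 0x35 → acc = 0x62
  '0' = 0x30 → acc = 0x52
  '3' = 0x33 → acc = 0x61
  '0' = 0x30 → acc = 0x51
Checksum = 0x51.

51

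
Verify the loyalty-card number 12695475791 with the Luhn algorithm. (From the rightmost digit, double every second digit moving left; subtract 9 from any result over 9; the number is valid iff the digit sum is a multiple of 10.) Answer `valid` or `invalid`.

invalid

From the right, keep odd positions and double even positions (subtract 9 from any doubled value over 9):
  doubled (positions 2,4,...): 9 1 8 9 4 → sum 31
  kept (positions 1,3,...): 1 7 7 5 6 1 → sum 27
Total = 58.
58 mod 10 = 8, so the number is invalid.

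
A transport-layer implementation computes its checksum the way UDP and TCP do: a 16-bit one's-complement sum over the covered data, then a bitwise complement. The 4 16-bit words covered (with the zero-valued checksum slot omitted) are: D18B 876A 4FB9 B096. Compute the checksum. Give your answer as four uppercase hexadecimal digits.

One's-complement addition (fold any carry out of bit 15 back into bit 0):
  0xD18B + 0x876A = 0x158F5 → wrap carry → 0x58F6
  0x58F6 + 0x4FB9 = 0x0A8AF
  0xA8AF + 0xB096 = 0x15945 → wrap carry → 0x5946
One's-complement sum = 0x5946.
Checksum = ~0x5946 & 0xFFFF = 0xA6B9.

A6B9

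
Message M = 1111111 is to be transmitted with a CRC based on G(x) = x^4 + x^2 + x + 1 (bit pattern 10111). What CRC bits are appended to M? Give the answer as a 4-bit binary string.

1101

Append 4 zeros: 11111110000. Divide by 10111 (XOR where the leading bit is 1):
  pos 0: 11111 XOR 10111 = 01000
  pos 1: 10001 XOR 10111 = 00110
  pos 3: 11010 XOR 10111 = 01101
  pos 4: 11010 XOR 10111 = 01101
  pos 5: 11010 XOR 10111 = 01101
  pos 6: 11010 XOR 10111 = 01101
Remainder (last 4 bits) = 1101. This is the CRC / FCS.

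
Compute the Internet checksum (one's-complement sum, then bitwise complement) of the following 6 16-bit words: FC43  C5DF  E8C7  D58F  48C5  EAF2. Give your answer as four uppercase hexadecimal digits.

One's-complement addition (fold any carry out of bit 15 back into bit 0):
  0xFC43 + 0xC5DF = 0x1C222 → wrap carry → 0xC223
  0xC223 + 0xE8C7 = 0x1AAEA → wrap carry → 0xAAEB
  0xAAEB + 0xD58F = 0x1807A → wrap carry → 0x807B
  0x807B + 0x48C5 = 0x0C940
  0xC940 + 0xEAF2 = 0x1B432 → wrap carry → 0xB433
One's-complement sum = 0xB433.
Checksum = ~0xB433 & 0xFFFF = 0x4BCC.

4BCC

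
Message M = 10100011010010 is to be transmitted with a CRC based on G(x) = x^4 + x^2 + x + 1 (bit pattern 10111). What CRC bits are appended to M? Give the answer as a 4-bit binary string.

Append 4 zeros: 101000110100100000. Divide by 10111 (XOR where the leading bit is 1):
  pos 0: 10100 XOR 10111 = 00011
  pos 3: 11011 XOR 10111 = 01100
  pos 4: 11000 XOR 10111 = 01111
  pos 5: 11111 XOR 10111 = 01000
  pos 6: 10000 XOR 10111 = 00111
  pos 8: 11101 XOR 10111 = 01010
  pos 9: 10100 XOR 10111 = 00011
  pos 12: 11000 XOR 10111 = 01111
  pos 13: 11110 XOR 10111 = 01001
Remainder (last 4 bits) = 1001. This is the CRC / FCS.

1001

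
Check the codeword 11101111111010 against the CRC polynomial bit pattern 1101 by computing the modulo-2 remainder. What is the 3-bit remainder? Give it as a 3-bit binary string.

Modulo-2 division of 11101111111010 by 1101:
  pos 0: 1110 XOR 1101 = 0011
  pos 2: 1111 XOR 1101 = 0010
  pos 4: 1011 XOR 1101 = 0110
  pos 5: 1101 XOR 1101 = 0000
  pos 9: 1101 XOR 1101 = 0000
Remainder = 000 (zero — the frame passes the CRC check).

000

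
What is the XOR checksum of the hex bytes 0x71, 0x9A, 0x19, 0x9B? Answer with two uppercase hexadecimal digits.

XOR the bytes together:
  start with 0x71
  0x71 ⊕ 0x9A = 0xEB
  0xEB ⊕ 0x19 = 0xF2
  0xF2 ⊕ 0x9B = 0x69

69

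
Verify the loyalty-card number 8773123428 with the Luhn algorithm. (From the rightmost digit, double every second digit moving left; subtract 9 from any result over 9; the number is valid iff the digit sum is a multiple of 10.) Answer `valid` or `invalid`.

invalid

From the right, keep odd positions and double even positions (subtract 9 from any doubled value over 9):
  doubled (positions 2,4,...): 4 6 2 5 7 → sum 24
  kept (positions 1,3,...): 8 4 2 3 7 → sum 24
Total = 48.
48 mod 10 = 8, so the number is invalid.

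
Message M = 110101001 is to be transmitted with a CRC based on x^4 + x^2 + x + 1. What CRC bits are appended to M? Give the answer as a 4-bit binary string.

1011

Append 4 zeros: 1101010010000. Divide by 10111 (XOR where the leading bit is 1):
  pos 0: 11010 XOR 10111 = 01101
  pos 1: 11011 XOR 10111 = 01100
  pos 2: 11000 XOR 10111 = 01111
  pos 3: 11110 XOR 10111 = 01001
  pos 4: 10011 XOR 10111 = 00100
  pos 6: 10000 XOR 10111 = 00111
  pos 8: 11100 XOR 10111 = 01011
Remainder (last 4 bits) = 1011. This is the CRC / FCS.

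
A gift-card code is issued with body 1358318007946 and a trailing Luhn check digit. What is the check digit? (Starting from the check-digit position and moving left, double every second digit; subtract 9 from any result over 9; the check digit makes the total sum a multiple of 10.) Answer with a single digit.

Partial digits right→left: 6 4 9 7 0 0 8 1 3 8 5 3 1
Double every second digit counting from the check-digit position (so the 1st, 3rd, 5th, ... of the partial from the right).
  doubled (with −9 where >9): 3 9 0 7 6 1 2 → sum 28
  kept as-is: 4 7 0 1 8 3 → sum 23
Total = 28 + 23 = 51.
Check digit = (10 − (51 mod 10)) mod 10 = 9.

9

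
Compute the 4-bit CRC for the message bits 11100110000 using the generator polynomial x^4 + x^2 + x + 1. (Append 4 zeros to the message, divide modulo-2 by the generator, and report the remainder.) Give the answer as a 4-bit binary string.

0010

Append 4 zeros: 111001100000000. Divide by 10111 (XOR where the leading bit is 1):
  pos 0: 11100 XOR 10111 = 01011
  pos 1: 10111 XOR 10111 = 00000
  pos 6: 10000 XOR 10111 = 00111
  pos 8: 11100 XOR 10111 = 01011
  pos 9: 10110 XOR 10111 = 00001
Remainder (last 4 bits) = 0010. This is the CRC / FCS.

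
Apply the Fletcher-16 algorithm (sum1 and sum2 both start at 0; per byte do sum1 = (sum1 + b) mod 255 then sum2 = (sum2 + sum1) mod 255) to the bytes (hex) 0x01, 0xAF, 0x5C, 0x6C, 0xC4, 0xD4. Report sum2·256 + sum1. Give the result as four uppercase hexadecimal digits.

8913

Running sums (mod 255):
  after byte 0 (0x01): sum1=1, sum2=1
  after byte 1 (0xAF): sum1=176, sum2=177
  after byte 2 (0x5C): sum1=13, sum2=190
  after byte 3 (0x6C): sum1=121, sum2=56
  after byte 4 (0xC4): sum1=62, sum2=118
  after byte 5 (0xD4): sum1=19, sum2=137
Checksum = sum2·256 + sum1 = 137·256 + 19 = 35091 = 0x8913.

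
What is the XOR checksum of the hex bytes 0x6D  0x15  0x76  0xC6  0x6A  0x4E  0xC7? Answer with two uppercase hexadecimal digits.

XOR the bytes together:
  start with 0x6D
  0x6D ⊕ 0x15 = 0x78
  0x78 ⊕ 0x76 = 0x0E
  0x0E ⊕ 0xC6 = 0xC8
  0xC8 ⊕ 0x6A = 0xA2
  0xA2 ⊕ 0x4E = 0xEC
  0xEC ⊕ 0xC7 = 0x2B

2B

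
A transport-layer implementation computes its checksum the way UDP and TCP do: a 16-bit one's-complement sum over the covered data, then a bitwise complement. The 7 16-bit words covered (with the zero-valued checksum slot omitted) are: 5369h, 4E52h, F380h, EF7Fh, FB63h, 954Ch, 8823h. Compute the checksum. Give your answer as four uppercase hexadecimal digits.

One's-complement addition (fold any carry out of bit 15 back into bit 0):
  0x5369 + 0x4E52 = 0x0A1BB
  0xA1BB + 0xF380 = 0x1953B → wrap carry → 0x953C
  0x953C + 0xEF7F = 0x184BB → wrap carry → 0x84BC
  0x84BC + 0xFB63 = 0x1801F → wrap carry → 0x8020
  0x8020 + 0x954C = 0x1156C → wrap carry → 0x156D
  0x156D + 0x8823 = 0x09D90
One's-complement sum = 0x9D90.
Checksum = ~0x9D90 & 0xFFFF = 0x626F.

626F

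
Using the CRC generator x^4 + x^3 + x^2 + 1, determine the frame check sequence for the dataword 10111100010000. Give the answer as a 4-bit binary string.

Append 4 zeros: 101111000100000000. Divide by 11101 (XOR where the leading bit is 1):
  pos 0: 10111 XOR 11101 = 01010
  pos 1: 10101 XOR 11101 = 01000
  pos 2: 10000 XOR 11101 = 01101
  pos 3: 11010 XOR 11101 = 00111
  pos 5: 11101 XOR 11101 = 00000
Remainder (last 4 bits) = 0000. This is the CRC / FCS.

0000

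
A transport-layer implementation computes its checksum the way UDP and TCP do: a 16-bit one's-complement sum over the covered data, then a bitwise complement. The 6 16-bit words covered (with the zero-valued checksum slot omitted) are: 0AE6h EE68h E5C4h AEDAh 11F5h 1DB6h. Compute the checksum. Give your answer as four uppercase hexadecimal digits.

One's-complement addition (fold any carry out of bit 15 back into bit 0):
  0x0AE6 + 0xEE68 = 0x0F94E
  0xF94E + 0xE5C4 = 0x1DF12 → wrap carry → 0xDF13
  0xDF13 + 0xAEDA = 0x18DED → wrap carry → 0x8DEE
  0x8DEE + 0x11F5 = 0x09FE3
  0x9FE3 + 0x1DB6 = 0x0BD99
One's-complement sum = 0xBD99.
Checksum = ~0xBD99 & 0xFFFF = 0x4266.

4266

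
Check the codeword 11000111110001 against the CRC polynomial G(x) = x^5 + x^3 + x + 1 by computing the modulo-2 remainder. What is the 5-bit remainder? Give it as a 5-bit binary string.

00000

Modulo-2 division of 11000111110001 by 101011:
  pos 0: 110001 XOR 101011 = 011010
  pos 1: 110101 XOR 101011 = 011110
  pos 2: 111101 XOR 101011 = 010110
  pos 3: 101101 XOR 101011 = 000110
  pos 6: 110100 XOR 101011 = 011111
  pos 7: 111110 XOR 101011 = 010101
  pos 8: 101011 XOR 101011 = 000000
Remainder = 00000 (zero — the frame passes the CRC check).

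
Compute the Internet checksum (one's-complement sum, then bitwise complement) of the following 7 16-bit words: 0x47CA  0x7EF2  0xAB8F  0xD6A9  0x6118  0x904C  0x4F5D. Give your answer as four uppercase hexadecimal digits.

One's-complement addition (fold any carry out of bit 15 back into bit 0):
  0x47CA + 0x7EF2 = 0x0C6BC
  0xC6BC + 0xAB8F = 0x1724B → wrap carry → 0x724C
  0x724C + 0xD6A9 = 0x148F5 → wrap carry → 0x48F6
  0x48F6 + 0x6118 = 0x0AA0E
  0xAA0E + 0x904C = 0x13A5A → wrap carry → 0x3A5B
  0x3A5B + 0x4F5D = 0x089B8
One's-complement sum = 0x89B8.
Checksum = ~0x89B8 & 0xFFFF = 0x7647.

7647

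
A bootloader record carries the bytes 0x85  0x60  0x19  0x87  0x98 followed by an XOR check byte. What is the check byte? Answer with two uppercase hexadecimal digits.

E3

XOR the bytes together:
  start with 0x85
  0x85 ⊕ 0x60 = 0xE5
  0xE5 ⊕ 0x19 = 0xFC
  0xFC ⊕ 0x87 = 0x7B
  0x7B ⊕ 0x98 = 0xE3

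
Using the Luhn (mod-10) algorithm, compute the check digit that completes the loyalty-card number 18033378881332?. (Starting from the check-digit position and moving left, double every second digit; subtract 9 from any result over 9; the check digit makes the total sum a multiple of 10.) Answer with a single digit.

Partial digits right→left: 2 3 3 1 8 8 8 7 3 3 3 0 8 1
Double every second digit counting from the check-digit position (so the 1st, 3rd, 5th, ... of the partial from the right).
  doubled (with −9 where >9): 4 6 7 7 6 6 7 → sum 43
  kept as-is: 3 1 8 7 3 0 1 → sum 23
Total = 43 + 23 = 66.
Check digit = (10 − (66 mod 10)) mod 10 = 4.

4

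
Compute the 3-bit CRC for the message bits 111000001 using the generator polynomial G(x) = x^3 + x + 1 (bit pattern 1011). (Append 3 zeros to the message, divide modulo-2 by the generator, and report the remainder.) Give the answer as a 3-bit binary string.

010

Append 3 zeros: 111000001000. Divide by 1011 (XOR where the leading bit is 1):
  pos 0: 1110 XOR 1011 = 0101
  pos 1: 1010 XOR 1011 = 0001
  pos 4: 1000 XOR 1011 = 0011
  pos 6: 1110 XOR 1011 = 0101
  pos 7: 1010 XOR 1011 = 0001
Remainder (last 3 bits) = 010. This is the CRC / FCS.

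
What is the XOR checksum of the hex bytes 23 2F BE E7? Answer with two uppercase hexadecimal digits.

55

XOR the bytes together:
  start with 0x23
  0x23 ⊕ 0x2F = 0x0C
  0x0C ⊕ 0xBE = 0xB2
  0xB2 ⊕ 0xE7 = 0x55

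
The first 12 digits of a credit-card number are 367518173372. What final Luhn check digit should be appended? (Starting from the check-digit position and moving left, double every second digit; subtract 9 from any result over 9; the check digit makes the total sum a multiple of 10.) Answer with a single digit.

Partial digits right→left: 2 7 3 3 7 1 8 1 5 7 6 3
Double every second digit counting from the check-digit position (so the 1st, 3rd, 5th, ... of the partial from the right).
  doubled (with −9 where >9): 4 6 5 7 1 3 → sum 26
  kept as-is: 7 3 1 1 7 3 → sum 22
Total = 26 + 22 = 48.
Check digit = (10 − (48 mod 10)) mod 10 = 2.

2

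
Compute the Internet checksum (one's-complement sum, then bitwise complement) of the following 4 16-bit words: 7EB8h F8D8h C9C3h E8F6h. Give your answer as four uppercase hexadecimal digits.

One's-complement addition (fold any carry out of bit 15 back into bit 0):
  0x7EB8 + 0xF8D8 = 0x17790 → wrap carry → 0x7791
  0x7791 + 0xC9C3 = 0x14154 → wrap carry → 0x4155
  0x4155 + 0xE8F6 = 0x12A4B → wrap carry → 0x2A4C
One's-complement sum = 0x2A4C.
Checksum = ~0x2A4C & 0xFFFF = 0xD5B3.

D5B3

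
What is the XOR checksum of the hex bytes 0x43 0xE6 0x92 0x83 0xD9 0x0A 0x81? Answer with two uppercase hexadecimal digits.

E6

XOR the bytes together:
  start with 0x43
  0x43 ⊕ 0xE6 = 0xA5
  0xA5 ⊕ 0x92 = 0x37
  0x37 ⊕ 0x83 = 0xB4
  0xB4 ⊕ 0xD9 = 0x6D
  0x6D ⊕ 0x0A = 0x67
  0x67 ⊕ 0x81 = 0xE6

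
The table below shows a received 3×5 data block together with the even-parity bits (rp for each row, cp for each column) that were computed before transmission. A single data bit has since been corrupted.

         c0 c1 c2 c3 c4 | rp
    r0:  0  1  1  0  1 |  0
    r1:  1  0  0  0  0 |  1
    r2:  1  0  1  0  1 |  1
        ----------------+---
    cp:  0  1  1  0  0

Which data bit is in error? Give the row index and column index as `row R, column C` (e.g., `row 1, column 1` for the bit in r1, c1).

Recompute each row's even parity and compare to rp:
  r0: data parity 1, sent rp 0 → mismatch
  r1: data parity 1, sent rp 1 → ok
  r2: data parity 1, sent rp 1 → ok
Recompute each column's even parity and compare to cp:
  c0: data parity 0, sent cp 0 → ok
  c1: data parity 1, sent cp 1 → ok
  c2: data parity 0, sent cp 1 → mismatch
  c3: data parity 0, sent cp 0 → ok
  c4: data parity 0, sent cp 0 → ok
Exactly one row (r0) and one column (c2) fail → the flipped bit is at their intersection.

row 0, column 2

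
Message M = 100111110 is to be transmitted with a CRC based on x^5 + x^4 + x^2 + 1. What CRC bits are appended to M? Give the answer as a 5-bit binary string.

10001

Append 5 zeros: 10011111000000. Divide by 110101 (XOR where the leading bit is 1):
  pos 0: 100111 XOR 110101 = 010010
  pos 1: 100101 XOR 110101 = 010000
  pos 2: 100001 XOR 110101 = 010100
  pos 3: 101000 XOR 110101 = 011101
  pos 4: 111010 XOR 110101 = 001111
  pos 6: 111100 XOR 110101 = 001001
  pos 8: 100100 XOR 110101 = 010001
Remainder (last 5 bits) = 10001. This is the CRC / FCS.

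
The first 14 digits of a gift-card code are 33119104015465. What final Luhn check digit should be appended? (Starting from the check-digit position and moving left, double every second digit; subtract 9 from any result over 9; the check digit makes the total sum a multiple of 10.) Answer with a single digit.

Partial digits right→left: 5 6 4 5 1 0 4 0 1 9 1 1 3 3
Double every second digit counting from the check-digit position (so the 1st, 3rd, 5th, ... of the partial from the right).
  doubled (with −9 where >9): 1 8 2 8 2 2 6 → sum 29
  kept as-is: 6 5 0 0 9 1 3 → sum 24
Total = 29 + 24 = 53.
Check digit = (10 − (53 mod 10)) mod 10 = 7.

7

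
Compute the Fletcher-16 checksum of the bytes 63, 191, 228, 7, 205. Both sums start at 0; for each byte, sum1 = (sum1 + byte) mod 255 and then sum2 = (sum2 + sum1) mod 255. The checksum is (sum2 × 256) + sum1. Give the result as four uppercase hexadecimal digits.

Running sums (mod 255):
  after byte 0 (63): sum1=63, sum2=63
  after byte 1 (191): sum1=254, sum2=62
  after byte 2 (228): sum1=227, sum2=34
  after byte 3 (7): sum1=234, sum2=13
  after byte 4 (205): sum1=184, sum2=197
Checksum = sum2·256 + sum1 = 197·256 + 184 = 50616 = 0xC5B8.

C5B8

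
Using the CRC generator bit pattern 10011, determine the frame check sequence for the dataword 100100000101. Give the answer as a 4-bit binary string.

0001

Append 4 zeros: 1001000001010000. Divide by 10011 (XOR where the leading bit is 1):
  pos 0: 10010 XOR 10011 = 00001
  pos 4: 10000 XOR 10011 = 00011
  pos 7: 11101 XOR 10011 = 01110
  pos 8: 11100 XOR 10011 = 01111
  pos 9: 11110 XOR 10011 = 01101
  pos 10: 11010 XOR 10011 = 01001
  pos 11: 10010 XOR 10011 = 00001
Remainder (last 4 bits) = 0001. This is the CRC / FCS.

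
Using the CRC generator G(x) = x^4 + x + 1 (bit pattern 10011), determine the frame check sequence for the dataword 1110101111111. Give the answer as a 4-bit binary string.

Append 4 zeros: 11101011111110000. Divide by 10011 (XOR where the leading bit is 1):
  pos 0: 11101 XOR 10011 = 01110
  pos 1: 11100 XOR 10011 = 01111
  pos 2: 11111 XOR 10011 = 01100
  pos 3: 11001 XOR 10011 = 01010
  pos 4: 10101 XOR 10011 = 00110
  pos 6: 11011 XOR 10011 = 01000
  pos 7: 10001 XOR 10011 = 00010
  pos 10: 10100 XOR 10011 = 00111
  pos 12: 11100 XOR 10011 = 01111
Remainder (last 4 bits) = 1111. This is the CRC / FCS.

1111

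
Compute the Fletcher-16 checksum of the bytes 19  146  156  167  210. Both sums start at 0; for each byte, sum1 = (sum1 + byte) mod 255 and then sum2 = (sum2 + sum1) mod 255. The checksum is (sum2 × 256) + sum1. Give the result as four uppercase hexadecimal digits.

Running sums (mod 255):
  after byte 0 (19): sum1=19, sum2=19
  after byte 1 (146): sum1=165, sum2=184
  after byte 2 (156): sum1=66, sum2=250
  after byte 3 (167): sum1=233, sum2=228
  after byte 4 (210): sum1=188, sum2=161
Checksum = sum2·256 + sum1 = 161·256 + 188 = 41404 = 0xA1BC.

A1BC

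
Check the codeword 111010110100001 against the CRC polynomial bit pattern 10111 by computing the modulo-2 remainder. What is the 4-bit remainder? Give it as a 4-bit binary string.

Modulo-2 division of 111010110100001 by 10111:
  pos 0: 11101 XOR 10111 = 01010
  pos 1: 10100 XOR 10111 = 00011
  pos 4: 11110 XOR 10111 = 01001
  pos 5: 10011 XOR 10111 = 00100
  pos 7: 10000 XOR 10111 = 00111
  pos 9: 11100 XOR 10111 = 01011
  pos 10: 10111 XOR 10111 = 00000
Remainder = 0000 (zero — the frame passes the CRC check).

0000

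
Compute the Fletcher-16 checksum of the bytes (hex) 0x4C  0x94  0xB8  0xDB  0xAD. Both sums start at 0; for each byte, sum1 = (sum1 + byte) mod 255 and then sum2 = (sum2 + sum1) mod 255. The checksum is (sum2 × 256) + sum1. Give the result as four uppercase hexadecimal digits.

5F23

Running sums (mod 255):
  after byte 0 (0x4C): sum1=76, sum2=76
  after byte 1 (0x94): sum1=224, sum2=45
  after byte 2 (0xB8): sum1=153, sum2=198
  after byte 3 (0xDB): sum1=117, sum2=60
  after byte 4 (0xAD): sum1=35, sum2=95
Checksum = sum2·256 + sum1 = 95·256 + 35 = 24355 = 0x5F23.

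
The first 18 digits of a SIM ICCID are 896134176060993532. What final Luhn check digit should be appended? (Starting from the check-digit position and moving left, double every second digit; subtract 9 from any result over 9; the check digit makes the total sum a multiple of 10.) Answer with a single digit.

7

Partial digits right→left: 2 3 5 3 9 9 0 6 0 6 7 1 4 3 1 6 9 8
Double every second digit counting from the check-digit position (so the 1st, 3rd, 5th, ... of the partial from the right).
  doubled (with −9 where >9): 4 1 9 0 0 5 8 2 9 → sum 38
  kept as-is: 3 3 9 6 6 1 3 6 8 → sum 45
Total = 38 + 45 = 83.
Check digit = (10 − (83 mod 10)) mod 10 = 7.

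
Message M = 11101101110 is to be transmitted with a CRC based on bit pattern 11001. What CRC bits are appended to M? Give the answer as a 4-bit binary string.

0101

Append 4 zeros: 111011011100000. Divide by 11001 (XOR where the leading bit is 1):
  pos 0: 11101 XOR 11001 = 00100
  pos 2: 10010 XOR 11001 = 01011
  pos 3: 10111 XOR 11001 = 01110
  pos 4: 11101 XOR 11001 = 00100
  pos 6: 10010 XOR 11001 = 01011
  pos 7: 10110 XOR 11001 = 01111
  pos 8: 11110 XOR 11001 = 00111
  pos 10: 11100 XOR 11001 = 00101
Remainder (last 4 bits) = 0101. This is the CRC / FCS.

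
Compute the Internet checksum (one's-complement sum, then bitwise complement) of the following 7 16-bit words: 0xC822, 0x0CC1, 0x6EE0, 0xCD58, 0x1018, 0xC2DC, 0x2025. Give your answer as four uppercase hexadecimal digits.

FBC8

One's-complement addition (fold any carry out of bit 15 back into bit 0):
  0xC822 + 0x0CC1 = 0x0D4E3
  0xD4E3 + 0x6EE0 = 0x143C3 → wrap carry → 0x43C4
  0x43C4 + 0xCD58 = 0x1111C → wrap carry → 0x111D
  0x111D + 0x1018 = 0x02135
  0x2135 + 0xC2DC = 0x0E411
  0xE411 + 0x2025 = 0x10436 → wrap carry → 0x0437
One's-complement sum = 0x0437.
Checksum = ~0x0437 & 0xFFFF = 0xFBC8.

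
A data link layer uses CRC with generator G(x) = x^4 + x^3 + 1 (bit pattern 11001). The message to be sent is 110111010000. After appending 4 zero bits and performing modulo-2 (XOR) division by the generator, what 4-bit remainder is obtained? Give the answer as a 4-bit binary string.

Append 4 zeros: 1101110100000000. Divide by 11001 (XOR where the leading bit is 1):
  pos 0: 11011 XOR 11001 = 00010
  pos 3: 10101 XOR 11001 = 01100
  pos 4: 11000 XOR 11001 = 00001
  pos 8: 10000 XOR 11001 = 01001
  pos 9: 10010 XOR 11001 = 01011
  pos 10: 10110 XOR 11001 = 01111
  pos 11: 11110 XOR 11001 = 00111
Remainder (last 4 bits) = 0111. This is the CRC / FCS.

0111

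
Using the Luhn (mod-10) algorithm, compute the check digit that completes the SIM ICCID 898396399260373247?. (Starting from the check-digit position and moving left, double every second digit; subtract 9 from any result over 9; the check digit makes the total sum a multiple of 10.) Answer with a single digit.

2

Partial digits right→left: 7 4 2 3 7 3 0 6 2 9 9 3 6 9 3 8 9 8
Double every second digit counting from the check-digit position (so the 1st, 3rd, 5th, ... of the partial from the right).
  doubled (with −9 where >9): 5 4 5 0 4 9 3 6 9 → sum 45
  kept as-is: 4 3 3 6 9 3 9 8 8 → sum 53
Total = 45 + 53 = 98.
Check digit = (10 − (98 mod 10)) mod 10 = 2.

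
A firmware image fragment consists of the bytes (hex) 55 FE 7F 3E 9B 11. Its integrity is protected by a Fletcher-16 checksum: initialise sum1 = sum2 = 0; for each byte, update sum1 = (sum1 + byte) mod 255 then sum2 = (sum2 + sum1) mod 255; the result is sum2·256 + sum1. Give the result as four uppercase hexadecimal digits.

Running sums (mod 255):
  after byte 0 (55): sum1=85, sum2=85
  after byte 1 (FE): sum1=84, sum2=169
  after byte 2 (7F): sum1=211, sum2=125
  after byte 3 (3E): sum1=18, sum2=143
  after byte 4 (9B): sum1=173, sum2=61
  after byte 5 (11): sum1=190, sum2=251
Checksum = sum2·256 + sum1 = 251·256 + 190 = 64446 = 0xFBBE.

FBBE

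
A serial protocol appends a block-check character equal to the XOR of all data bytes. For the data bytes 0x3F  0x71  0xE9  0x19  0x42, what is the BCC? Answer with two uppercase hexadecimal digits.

XOR the bytes together:
  start with 0x3F
  0x3F ⊕ 0x71 = 0x4E
  0x4E ⊕ 0xE9 = 0xA7
  0xA7 ⊕ 0x19 = 0xBE
  0xBE ⊕ 0x42 = 0xFC

FC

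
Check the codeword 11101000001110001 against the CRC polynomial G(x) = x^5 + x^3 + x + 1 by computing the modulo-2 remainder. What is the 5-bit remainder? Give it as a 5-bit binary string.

Modulo-2 division of 11101000001110001 by 101011:
  pos 0: 111010 XOR 101011 = 010001
  pos 1: 100010 XOR 101011 = 001001
  pos 3: 100100 XOR 101011 = 001111
  pos 5: 111101 XOR 101011 = 010110
  pos 6: 101101 XOR 101011 = 000110
  pos 9: 110100 XOR 101011 = 011111
  pos 10: 111110 XOR 101011 = 010101
  pos 11: 101011 XOR 101011 = 000000
Remainder = 00000 (zero — the frame passes the CRC check).

00000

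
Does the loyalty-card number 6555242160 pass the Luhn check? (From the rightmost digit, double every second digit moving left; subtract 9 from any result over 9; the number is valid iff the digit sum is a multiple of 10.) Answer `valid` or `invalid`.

From the right, keep odd positions and double even positions (subtract 9 from any doubled value over 9):
  doubled (positions 2,4,...): 3 4 4 1 3 → sum 15
  kept (positions 1,3,...): 0 1 4 5 5 → sum 15
Total = 30.
30 mod 10 = 0, so the number is valid.

valid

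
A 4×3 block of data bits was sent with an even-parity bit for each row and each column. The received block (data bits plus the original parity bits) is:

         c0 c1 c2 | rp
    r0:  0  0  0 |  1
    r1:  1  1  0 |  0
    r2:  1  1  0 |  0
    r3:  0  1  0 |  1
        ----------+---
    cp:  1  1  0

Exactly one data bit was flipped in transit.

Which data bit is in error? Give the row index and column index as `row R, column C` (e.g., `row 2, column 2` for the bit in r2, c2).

row 0, column 0

Recompute each row's even parity and compare to rp:
  r0: data parity 0, sent rp 1 → mismatch
  r1: data parity 0, sent rp 0 → ok
  r2: data parity 0, sent rp 0 → ok
  r3: data parity 1, sent rp 1 → ok
Recompute each column's even parity and compare to cp:
  c0: data parity 0, sent cp 1 → mismatch
  c1: data parity 1, sent cp 1 → ok
  c2: data parity 0, sent cp 0 → ok
Exactly one row (r0) and one column (c0) fail → the flipped bit is at their intersection.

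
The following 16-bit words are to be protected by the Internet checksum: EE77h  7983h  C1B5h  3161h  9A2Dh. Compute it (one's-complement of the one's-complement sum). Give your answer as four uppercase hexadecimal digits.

One's-complement addition (fold any carry out of bit 15 back into bit 0):
  0xEE77 + 0x7983 = 0x167FA → wrap carry → 0x67FB
  0x67FB + 0xC1B5 = 0x129B0 → wrap carry → 0x29B1
  0x29B1 + 0x3161 = 0x05B12
  0x5B12 + 0x9A2D = 0x0F53F
One's-complement sum = 0xF53F.
Checksum = ~0xF53F & 0xFFFF = 0x0AC0.

0AC0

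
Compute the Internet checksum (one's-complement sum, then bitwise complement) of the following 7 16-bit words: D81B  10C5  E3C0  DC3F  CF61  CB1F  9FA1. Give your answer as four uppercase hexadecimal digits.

1CFB

One's-complement addition (fold any carry out of bit 15 back into bit 0):
  0xD81B + 0x10C5 = 0x0E8E0
  0xE8E0 + 0xE3C0 = 0x1CCA0 → wrap carry → 0xCCA1
  0xCCA1 + 0xDC3F = 0x1A8E0 → wrap carry → 0xA8E1
  0xA8E1 + 0xCF61 = 0x17842 → wrap carry → 0x7843
  0x7843 + 0xCB1F = 0x14362 → wrap carry → 0x4363
  0x4363 + 0x9FA1 = 0x0E304
One's-complement sum = 0xE304.
Checksum = ~0xE304 & 0xFFFF = 0x1CFB.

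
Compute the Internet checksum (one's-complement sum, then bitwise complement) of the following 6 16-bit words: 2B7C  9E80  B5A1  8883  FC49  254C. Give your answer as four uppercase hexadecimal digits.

D647

One's-complement addition (fold any carry out of bit 15 back into bit 0):
  0x2B7C + 0x9E80 = 0x0C9FC
  0xC9FC + 0xB5A1 = 0x17F9D → wrap carry → 0x7F9E
  0x7F9E + 0x8883 = 0x10821 → wrap carry → 0x0822
  0x0822 + 0xFC49 = 0x1046B → wrap carry → 0x046C
  0x046C + 0x254C = 0x029B8
One's-complement sum = 0x29B8.
Checksum = ~0x29B8 & 0xFFFF = 0xD647.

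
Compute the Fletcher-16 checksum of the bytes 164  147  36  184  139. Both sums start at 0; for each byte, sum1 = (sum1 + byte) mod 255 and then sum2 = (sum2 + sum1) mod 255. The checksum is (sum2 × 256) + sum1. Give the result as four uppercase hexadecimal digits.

Running sums (mod 255):
  after byte 0 (164): sum1=164, sum2=164
  after byte 1 (147): sum1=56, sum2=220
  after byte 2 (36): sum1=92, sum2=57
  after byte 3 (184): sum1=21, sum2=78
  after byte 4 (139): sum1=160, sum2=238
Checksum = sum2·256 + sum1 = 238·256 + 160 = 61088 = 0xEEA0.

EEA0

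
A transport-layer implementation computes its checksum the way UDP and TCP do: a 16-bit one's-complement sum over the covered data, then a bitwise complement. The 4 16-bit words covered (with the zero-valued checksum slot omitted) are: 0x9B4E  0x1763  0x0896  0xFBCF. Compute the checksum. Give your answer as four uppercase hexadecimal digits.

48E8

One's-complement addition (fold any carry out of bit 15 back into bit 0):
  0x9B4E + 0x1763 = 0x0B2B1
  0xB2B1 + 0x0896 = 0x0BB47
  0xBB47 + 0xFBCF = 0x1B716 → wrap carry → 0xB717
One's-complement sum = 0xB717.
Checksum = ~0xB717 & 0xFFFF = 0x48E8.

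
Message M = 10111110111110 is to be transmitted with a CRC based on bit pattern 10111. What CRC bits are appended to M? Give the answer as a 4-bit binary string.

1011

Append 4 zeros: 101111101111100000. Divide by 10111 (XOR where the leading bit is 1):
  pos 0: 10111 XOR 10111 = 00000
  pos 5: 11011 XOR 10111 = 01100
  pos 6: 11001 XOR 10111 = 01110
  pos 7: 11101 XOR 10111 = 01010
  pos 8: 10101 XOR 10111 = 00010
  pos 11: 10000 XOR 10111 = 00111
  pos 13: 11100 XOR 10111 = 01011
Remainder (last 4 bits) = 1011. This is the CRC / FCS.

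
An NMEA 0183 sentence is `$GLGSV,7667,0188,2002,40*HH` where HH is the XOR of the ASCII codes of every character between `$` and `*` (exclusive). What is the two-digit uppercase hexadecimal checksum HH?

4C

XOR the ASCII codes of the payload characters:
  'G' = 0x47 → acc = 0x47
  'L' = 0x4C → acc = 0x0B
  'G' = 0x47 → acc = 0x4C
  'S' = 0x53 → acc = 0x1F
  'V' = 0x56 → acc = 0x49
  ',' = 0x2C → acc = 0x65
  '7' = 0x37 → acc = 0x52
  '6' = 0x36 → acc = 0x64
  '6' = 0x36 → acc = 0x52
  '7' = 0x37 → acc = 0x65
  ',' = 0x2C → acc = 0x49
  '0' = 0x30 → acc = 0x79
  '1' = 0x31 → acc = 0x48
  '8' = 0x38 → acc = 0x70
  '8' = 0x38 → acc = 0x48
  ',' = 0x2C → acc = 0x64
  '2' = 0x32 → acc = 0x56
  '0' = 0x30 → acc = 0x66
  '0' = 0x30 → acc = 0x56
  '2' = 0x32 → acc = 0x64
  ',' = 0x2C → acc = 0x48
  '4' = 0x34 → acc = 0x7C
  '0' = 0x30 → acc = 0x4C
Checksum = 0x4C.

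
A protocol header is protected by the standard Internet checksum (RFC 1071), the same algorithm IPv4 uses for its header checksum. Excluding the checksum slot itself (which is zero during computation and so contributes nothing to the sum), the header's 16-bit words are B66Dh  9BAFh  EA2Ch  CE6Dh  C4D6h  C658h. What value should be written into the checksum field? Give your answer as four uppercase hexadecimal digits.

6A18

One's-complement addition (fold any carry out of bit 15 back into bit 0):
  0xB66D + 0x9BAF = 0x1521C → wrap carry → 0x521D
  0x521D + 0xEA2C = 0x13C49 → wrap carry → 0x3C4A
  0x3C4A + 0xCE6D = 0x10AB7 → wrap carry → 0x0AB8
  0x0AB8 + 0xC4D6 = 0x0CF8E
  0xCF8E + 0xC658 = 0x195E6 → wrap carry → 0x95E7
One's-complement sum = 0x95E7.
Checksum = ~0x95E7 & 0xFFFF = 0x6A18.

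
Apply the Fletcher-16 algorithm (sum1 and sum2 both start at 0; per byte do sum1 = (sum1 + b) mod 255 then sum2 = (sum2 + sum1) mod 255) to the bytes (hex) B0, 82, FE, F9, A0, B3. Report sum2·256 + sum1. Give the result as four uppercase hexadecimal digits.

8F80

Running sums (mod 255):
  after byte 0 (B0): sum1=176, sum2=176
  after byte 1 (82): sum1=51, sum2=227
  after byte 2 (FE): sum1=50, sum2=22
  after byte 3 (F9): sum1=44, sum2=66
  after byte 4 (A0): sum1=204, sum2=15
  after byte 5 (B3): sum1=128, sum2=143
Checksum = sum2·256 + sum1 = 143·256 + 128 = 36736 = 0x8F80.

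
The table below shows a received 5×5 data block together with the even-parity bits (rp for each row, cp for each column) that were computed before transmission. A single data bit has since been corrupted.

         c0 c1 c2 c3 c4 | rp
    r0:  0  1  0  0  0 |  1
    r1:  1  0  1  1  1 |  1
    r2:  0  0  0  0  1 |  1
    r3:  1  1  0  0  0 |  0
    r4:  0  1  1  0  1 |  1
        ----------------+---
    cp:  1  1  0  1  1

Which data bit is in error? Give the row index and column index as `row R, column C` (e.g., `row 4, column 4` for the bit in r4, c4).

row 1, column 0

Recompute each row's even parity and compare to rp:
  r0: data parity 1, sent rp 1 → ok
  r1: data parity 0, sent rp 1 → mismatch
  r2: data parity 1, sent rp 1 → ok
  r3: data parity 0, sent rp 0 → ok
  r4: data parity 1, sent rp 1 → ok
Recompute each column's even parity and compare to cp:
  c0: data parity 0, sent cp 1 → mismatch
  c1: data parity 1, sent cp 1 → ok
  c2: data parity 0, sent cp 0 → ok
  c3: data parity 1, sent cp 1 → ok
  c4: data parity 1, sent cp 1 → ok
Exactly one row (r1) and one column (c0) fail → the flipped bit is at their intersection.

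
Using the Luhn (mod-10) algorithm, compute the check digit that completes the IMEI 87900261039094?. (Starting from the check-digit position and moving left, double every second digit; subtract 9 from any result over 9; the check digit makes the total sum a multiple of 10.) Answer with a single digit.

4

Partial digits right→left: 4 9 0 9 3 0 1 6 2 0 0 9 7 8
Double every second digit counting from the check-digit position (so the 1st, 3rd, 5th, ... of the partial from the right).
  doubled (with −9 where >9): 8 0 6 2 4 0 5 → sum 25
  kept as-is: 9 9 0 6 0 9 8 → sum 41
Total = 25 + 41 = 66.
Check digit = (10 − (66 mod 10)) mod 10 = 4.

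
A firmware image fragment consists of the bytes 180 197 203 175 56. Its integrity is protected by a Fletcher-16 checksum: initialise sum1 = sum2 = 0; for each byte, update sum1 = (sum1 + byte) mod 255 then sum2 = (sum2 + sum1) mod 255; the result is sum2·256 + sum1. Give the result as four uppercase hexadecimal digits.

992E

Running sums (mod 255):
  after byte 0 (180): sum1=180, sum2=180
  after byte 1 (197): sum1=122, sum2=47
  after byte 2 (203): sum1=70, sum2=117
  after byte 3 (175): sum1=245, sum2=107
  after byte 4 (56): sum1=46, sum2=153
Checksum = sum2·256 + sum1 = 153·256 + 46 = 39214 = 0x992E.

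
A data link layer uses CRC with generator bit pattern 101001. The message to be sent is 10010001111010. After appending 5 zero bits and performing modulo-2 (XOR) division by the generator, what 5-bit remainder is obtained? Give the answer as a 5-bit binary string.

10110

Append 5 zeros: 1001000111101000000. Divide by 101001 (XOR where the leading bit is 1):
  pos 0: 100100 XOR 101001 = 001101
  pos 2: 110101 XOR 101001 = 011100
  pos 3: 111001 XOR 101001 = 010000
  pos 4: 100001 XOR 101001 = 001000
  pos 6: 100010 XOR 101001 = 001011
  pos 8: 101110 XOR 101001 = 000111
  pos 11: 111000 XOR 101001 = 010001
  pos 12: 100010 XOR 101001 = 001011
Remainder (last 5 bits) = 10110. This is the CRC / FCS.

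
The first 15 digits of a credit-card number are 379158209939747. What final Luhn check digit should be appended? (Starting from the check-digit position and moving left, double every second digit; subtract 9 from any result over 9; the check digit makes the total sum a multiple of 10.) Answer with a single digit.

Partial digits right→left: 7 4 7 9 3 9 9 0 2 8 5 1 9 7 3
Double every second digit counting from the check-digit position (so the 1st, 3rd, 5th, ... of the partial from the right).
  doubled (with −9 where >9): 5 5 6 9 4 1 9 6 → sum 45
  kept as-is: 4 9 9 0 8 1 7 → sum 38
Total = 45 + 38 = 83.
Check digit = (10 − (83 mod 10)) mod 10 = 7.

7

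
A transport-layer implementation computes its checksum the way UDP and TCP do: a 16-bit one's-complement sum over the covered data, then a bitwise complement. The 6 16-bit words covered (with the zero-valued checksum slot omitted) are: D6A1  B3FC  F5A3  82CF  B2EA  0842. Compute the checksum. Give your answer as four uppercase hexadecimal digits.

41C1

One's-complement addition (fold any carry out of bit 15 back into bit 0):
  0xD6A1 + 0xB3FC = 0x18A9D → wrap carry → 0x8A9E
  0x8A9E + 0xF5A3 = 0x18041 → wrap carry → 0x8042
  0x8042 + 0x82CF = 0x10311 → wrap carry → 0x0312
  0x0312 + 0xB2EA = 0x0B5FC
  0xB5FC + 0x0842 = 0x0BE3E
One's-complement sum = 0xBE3E.
Checksum = ~0xBE3E & 0xFFFF = 0x41C1.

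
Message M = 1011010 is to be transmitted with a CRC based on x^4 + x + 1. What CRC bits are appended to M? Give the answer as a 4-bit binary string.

Append 4 zeros: 10110100000. Divide by 10011 (XOR where the leading bit is 1):
  pos 0: 10110 XOR 10011 = 00101
  pos 2: 10110 XOR 10011 = 00101
  pos 4: 10100 XOR 10011 = 00111
  pos 6: 11100 XOR 10011 = 01111
Remainder (last 4 bits) = 1111. This is the CRC / FCS.

1111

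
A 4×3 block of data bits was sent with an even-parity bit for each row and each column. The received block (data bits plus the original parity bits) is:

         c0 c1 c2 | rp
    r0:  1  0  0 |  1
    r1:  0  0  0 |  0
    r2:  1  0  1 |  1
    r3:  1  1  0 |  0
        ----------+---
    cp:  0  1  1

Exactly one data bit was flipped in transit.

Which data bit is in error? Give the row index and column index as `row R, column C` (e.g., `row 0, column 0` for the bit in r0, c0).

row 2, column 0

Recompute each row's even parity and compare to rp:
  r0: data parity 1, sent rp 1 → ok
  r1: data parity 0, sent rp 0 → ok
  r2: data parity 0, sent rp 1 → mismatch
  r3: data parity 0, sent rp 0 → ok
Recompute each column's even parity and compare to cp:
  c0: data parity 1, sent cp 0 → mismatch
  c1: data parity 1, sent cp 1 → ok
  c2: data parity 1, sent cp 1 → ok
Exactly one row (r2) and one column (c0) fail → the flipped bit is at their intersection.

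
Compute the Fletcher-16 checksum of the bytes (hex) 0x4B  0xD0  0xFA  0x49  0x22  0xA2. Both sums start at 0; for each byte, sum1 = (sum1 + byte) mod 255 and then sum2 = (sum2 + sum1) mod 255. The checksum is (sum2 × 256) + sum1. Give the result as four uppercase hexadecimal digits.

Running sums (mod 255):
  after byte 0 (0x4B): sum1=75, sum2=75
  after byte 1 (0xD0): sum1=28, sum2=103
  after byte 2 (0xFA): sum1=23, sum2=126
  after byte 3 (0x49): sum1=96, sum2=222
  after byte 4 (0x22): sum1=130, sum2=97
  after byte 5 (0xA2): sum1=37, sum2=134
Checksum = sum2·256 + sum1 = 134·256 + 37 = 34341 = 0x8625.

8625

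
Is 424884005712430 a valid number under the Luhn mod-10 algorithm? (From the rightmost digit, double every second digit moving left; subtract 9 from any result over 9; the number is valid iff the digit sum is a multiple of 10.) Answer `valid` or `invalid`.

From the right, keep odd positions and double even positions (subtract 9 from any doubled value over 9):
  doubled (positions 2,4,...): 6 4 5 0 8 7 4 → sum 34
  kept (positions 1,3,...): 0 4 1 5 0 8 4 4 → sum 26
Total = 60.
60 mod 10 = 0, so the number is valid.

valid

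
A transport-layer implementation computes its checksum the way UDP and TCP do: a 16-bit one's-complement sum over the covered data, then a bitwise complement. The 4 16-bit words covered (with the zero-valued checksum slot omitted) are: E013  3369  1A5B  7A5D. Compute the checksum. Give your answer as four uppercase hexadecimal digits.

57CA

One's-complement addition (fold any carry out of bit 15 back into bit 0):
  0xE013 + 0x3369 = 0x1137C → wrap carry → 0x137D
  0x137D + 0x1A5B = 0x02DD8
  0x2DD8 + 0x7A5D = 0x0A835
One's-complement sum = 0xA835.
Checksum = ~0xA835 & 0xFFFF = 0x57CA.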